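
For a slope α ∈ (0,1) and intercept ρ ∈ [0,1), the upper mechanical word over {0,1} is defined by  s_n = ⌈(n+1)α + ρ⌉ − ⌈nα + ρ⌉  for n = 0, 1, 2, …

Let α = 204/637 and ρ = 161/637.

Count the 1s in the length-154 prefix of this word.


#1s = Σ_{n=0}^{153} s_n = Σ_{n=0}^{153} (⌈(n+1)α+ρ⌉ − ⌈nα+ρ⌉)
the sum telescopes: every ⌈nα+ρ⌉ with 0 < n < 154 appears once with + and once with −, leaving ⌈154α+ρ⌉ − ⌈0·α+ρ⌉
154α + ρ = (154·204 + 161) / 637 = 31577/637
ρ = 161/637
⌈31577/637⌉ = 50,  ⌈161/637⌉ = 1
#1s = 50 − 1 = 49

49


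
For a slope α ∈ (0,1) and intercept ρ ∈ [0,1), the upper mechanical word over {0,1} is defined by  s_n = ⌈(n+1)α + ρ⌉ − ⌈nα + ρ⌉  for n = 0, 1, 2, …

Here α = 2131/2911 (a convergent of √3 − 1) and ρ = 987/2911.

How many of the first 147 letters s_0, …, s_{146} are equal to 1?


107

#1s = Σ_{n=0}^{146} s_n = Σ_{n=0}^{146} (⌈(n+1)α+ρ⌉ − ⌈nα+ρ⌉)
the sum telescopes: every ⌈nα+ρ⌉ with 0 < n < 147 appears once with + and once with −, leaving ⌈147α+ρ⌉ − ⌈0·α+ρ⌉
147α + ρ = (147·2131 + 987) / 2911 = 314244/2911
ρ = 987/2911
⌈314244/2911⌉ = 108,  ⌈987/2911⌉ = 1
#1s = 108 − 1 = 107


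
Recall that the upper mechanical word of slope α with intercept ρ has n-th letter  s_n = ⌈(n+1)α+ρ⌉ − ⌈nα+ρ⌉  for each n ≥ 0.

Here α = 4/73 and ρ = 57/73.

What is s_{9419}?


0

(n+1)α + ρ = (9420·4 + 57) / 73 = 37737/73
nα + ρ     = (9419·4 + 57) / 73 = 37733/73
⌈37737/73⌉ = 517,  ⌈37733/73⌉ = 517
s_{9419} = 517 − 517 = 0


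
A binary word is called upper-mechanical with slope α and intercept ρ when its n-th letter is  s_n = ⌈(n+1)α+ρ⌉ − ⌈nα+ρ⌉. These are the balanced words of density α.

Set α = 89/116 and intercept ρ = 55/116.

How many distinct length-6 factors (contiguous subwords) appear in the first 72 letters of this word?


t_n = ⌈(n·89+55)/116⌉ for n = 0 … 72:
  n=0…9: ⌈55/116⌉=1 ⌈144/116⌉=2 ⌈233/116⌉=3 ⌈322/116⌉=3 ⌈411/116⌉=4 ⌈500/116⌉=5 ⌈589/116⌉=6 ⌈678/116⌉=6 ⌈767/116⌉=7 ⌈856/116⌉=8
  n=10…19: ⌈945/116⌉=9 ⌈1034/116⌉=9 ⌈1123/116⌉=10 ⌈1212/116⌉=11 ⌈1301/116⌉=12 ⌈1390/116⌉=12 ⌈1479/116⌉=13 ⌈1568/116⌉=14 ⌈1657/116⌉=15 ⌈1746/116⌉=16
  n=20…29: ⌈1835/116⌉=16 ⌈1924/116⌉=17 ⌈2013/116⌉=18 ⌈2102/116⌉=19 ⌈2191/116⌉=19 ⌈2280/116⌉=20 ⌈2369/116⌉=21 ⌈2458/116⌉=22 ⌈2547/116⌉=22 ⌈2636/116⌉=23
  n=30…39: ⌈2725/116⌉=24 ⌈2814/116⌉=25 ⌈2903/116⌉=26 ⌈2992/116⌉=26 ⌈3081/116⌉=27 ⌈3170/116⌉=28 ⌈3259/116⌉=29 ⌈3348/116⌉=29 ⌈3437/116⌉=30 ⌈3526/116⌉=31
  n=40…49: ⌈3615/116⌉=32 ⌈3704/116⌉=32 ⌈3793/116⌉=33 ⌈3882/116⌉=34 ⌈3971/116⌉=35 ⌈4060/116⌉=35 ⌈4149/116⌉=36 ⌈4238/116⌉=37 ⌈4327/116⌉=38 ⌈4416/116⌉=39
  n=50…59: ⌈4505/116⌉=39 ⌈4594/116⌉=40 ⌈4683/116⌉=41 ⌈4772/116⌉=42 ⌈4861/116⌉=42 ⌈4950/116⌉=43 ⌈5039/116⌉=44 ⌈5128/116⌉=45 ⌈5217/116⌉=45 ⌈5306/116⌉=46
  n=60…69: ⌈5395/116⌉=47 ⌈5484/116⌉=48 ⌈5573/116⌉=49 ⌈5662/116⌉=49 ⌈5751/116⌉=50 ⌈5840/116⌉=51 ⌈5929/116⌉=52 ⌈6018/116⌉=52 ⌈6107/116⌉=53 ⌈6196/116⌉=54
  n=70…72: ⌈6285/116⌉=55 ⌈6374/116⌉=55 ⌈6463/116⌉=56
s_n = t_(n+1) − t_n for n = 0 … 71 gives
prefix = 110111011101110111101110111011110111011101110111101110111011110111011101
slide a length-6 window over [0..5] … [66..71] (67 windows); first occurrence of each distinct factor:
  [  0..  5] 110111
  [  1..  6] 101110
  [  2..  7] 011101
  [  3..  8] 111011
  [ 13.. 18] 101111
  [ 14.. 19] 011110
  [ 15.. 20] 111101
  (the other 60 windows repeat one of these)
distinct factors: {011101, 011110, 101110, 101111, 110111, 111011, 111101}
count = 7  (Sturmian bound for length 6 is 7)

7


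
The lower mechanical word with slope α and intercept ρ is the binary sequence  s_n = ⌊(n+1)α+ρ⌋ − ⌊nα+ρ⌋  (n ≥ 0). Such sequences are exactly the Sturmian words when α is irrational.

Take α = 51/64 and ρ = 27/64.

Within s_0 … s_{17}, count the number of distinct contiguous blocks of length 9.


9

t_n = ⌊(n·51+27)/64⌋ for n = 0 … 18:
  n=0…9: ⌊27/64⌋=0 ⌊78/64⌋=1 ⌊129/64⌋=2 ⌊180/64⌋=2 ⌊231/64⌋=3 ⌊282/64⌋=4 ⌊333/64⌋=5 ⌊384/64⌋=6 ⌊435/64⌋=6 ⌊486/64⌋=7
  n=10…18: ⌊537/64⌋=8 ⌊588/64⌋=9 ⌊639/64⌋=9 ⌊690/64⌋=10 ⌊741/64⌋=11 ⌊792/64⌋=12 ⌊843/64⌋=13 ⌊894/64⌋=13 ⌊945/64⌋=14
s_n = t_(n+1) − t_n for n = 0 … 17 gives
prefix = 110111101110111101
slide a length-9 window over [0..8] … [9..17] (10 windows); first occurrence of each distinct factor:
  [  0..  8] 110111101
  [  1..  9] 101111011
  [  2.. 10] 011110111
  [  3.. 11] 111101110
  [  4.. 12] 111011101
  [  5.. 13] 110111011
  [  6.. 14] 101110111
  [  7.. 15] 011101111
  [  8.. 16] 111011110
  (the other 1 window repeats one of these)
distinct factors: {011101111, 011110111, 101110111, 101111011, 110111011, 110111101, 111011101, 111011110, 111101110}
count = 9  (Sturmian bound for length 9 is 10)


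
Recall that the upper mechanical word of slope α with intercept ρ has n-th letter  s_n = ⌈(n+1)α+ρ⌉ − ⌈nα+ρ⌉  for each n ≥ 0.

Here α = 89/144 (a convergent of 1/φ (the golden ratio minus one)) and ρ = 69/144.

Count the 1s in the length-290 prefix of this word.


#1s = Σ_{n=0}^{289} s_n = Σ_{n=0}^{289} (⌈(n+1)α+ρ⌉ − ⌈nα+ρ⌉)
the sum telescopes: every ⌈nα+ρ⌉ with 0 < n < 290 appears once with + and once with −, leaving ⌈290α+ρ⌉ − ⌈0·α+ρ⌉
290α + ρ = (290·89 + 69) / 144 = 25879/144
ρ = 69/144
⌈25879/144⌉ = 180,  ⌈69/144⌉ = 1
#1s = 180 − 1 = 179

179


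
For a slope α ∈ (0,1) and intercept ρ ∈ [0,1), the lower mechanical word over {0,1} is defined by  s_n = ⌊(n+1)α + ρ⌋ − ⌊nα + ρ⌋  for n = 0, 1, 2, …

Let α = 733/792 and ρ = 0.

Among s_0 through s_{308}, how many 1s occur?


285

#1s = Σ_{n=0}^{308} s_n = Σ_{n=0}^{308} (⌊(n+1)α+ρ⌋ − ⌊nα+ρ⌋)
the sum telescopes: every ⌊nα+ρ⌋ with 0 < n < 309 appears once with + and once with −, leaving ⌊309α+ρ⌋ − ⌊0·α+ρ⌋
309α + ρ = (309·733) / 792 = 226497/792
ρ = 0/792
⌊226497/792⌋ = 285,  ⌊0/792⌋ = 0
#1s = 285 − 0 = 285


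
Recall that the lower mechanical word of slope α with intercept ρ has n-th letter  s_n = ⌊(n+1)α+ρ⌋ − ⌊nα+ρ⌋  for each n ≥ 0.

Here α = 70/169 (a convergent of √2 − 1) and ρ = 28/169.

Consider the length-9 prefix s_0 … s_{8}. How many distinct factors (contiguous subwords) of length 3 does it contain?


4

t_n = ⌊(n·70+28)/169⌋ for n = 0 … 9:
  n=0…9: ⌊28/169⌋=0 ⌊98/169⌋=0 ⌊168/169⌋=0 ⌊238/169⌋=1 ⌊308/169⌋=1 ⌊378/169⌋=2 ⌊448/169⌋=2 ⌊518/169⌋=3 ⌊588/169⌋=3 ⌊658/169⌋=3
s_n = t_(n+1) − t_n for n = 0 … 8 gives
prefix = 001010100
slide a length-3 window over [0..2] … [6..8] (7 windows); first occurrence of each distinct factor:
  [  0..  2] 001
  [  1..  3] 010
  [  2..  4] 101
  [  6..  8] 100
  (the other 3 windows repeat one of these)
distinct factors: {001, 010, 100, 101}
count = 4  (Sturmian bound for length 3 is 4)


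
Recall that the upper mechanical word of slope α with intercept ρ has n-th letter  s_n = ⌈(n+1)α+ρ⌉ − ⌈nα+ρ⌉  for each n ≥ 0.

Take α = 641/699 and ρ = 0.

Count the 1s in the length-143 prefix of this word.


132

#1s = Σ_{n=0}^{142} s_n = Σ_{n=0}^{142} (⌈(n+1)α+ρ⌉ − ⌈nα+ρ⌉)
the sum telescopes: every ⌈nα+ρ⌉ with 0 < n < 143 appears once with + and once with −, leaving ⌈143α+ρ⌉ − ⌈0·α+ρ⌉
143α + ρ = (143·641) / 699 = 91663/699
ρ = 0/699
⌈91663/699⌉ = 132,  ⌈0/699⌉ = 0
#1s = 132 − 0 = 132


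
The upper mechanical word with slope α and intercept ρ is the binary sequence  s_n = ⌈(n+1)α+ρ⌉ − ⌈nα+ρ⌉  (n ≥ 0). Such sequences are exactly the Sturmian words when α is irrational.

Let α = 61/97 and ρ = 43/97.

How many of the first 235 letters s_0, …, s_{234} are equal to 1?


#1s = Σ_{n=0}^{234} s_n = Σ_{n=0}^{234} (⌈(n+1)α+ρ⌉ − ⌈nα+ρ⌉)
the sum telescopes: every ⌈nα+ρ⌉ with 0 < n < 235 appears once with + and once with −, leaving ⌈235α+ρ⌉ − ⌈0·α+ρ⌉
235α + ρ = (235·61 + 43) / 97 = 14378/97
ρ = 43/97
⌈14378/97⌉ = 149,  ⌈43/97⌉ = 1
#1s = 149 − 1 = 148

148


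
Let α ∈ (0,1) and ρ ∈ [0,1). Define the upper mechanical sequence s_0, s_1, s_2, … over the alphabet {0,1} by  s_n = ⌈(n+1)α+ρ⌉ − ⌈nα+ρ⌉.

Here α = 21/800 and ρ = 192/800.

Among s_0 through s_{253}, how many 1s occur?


#1s = Σ_{n=0}^{253} s_n = Σ_{n=0}^{253} (⌈(n+1)α+ρ⌉ − ⌈nα+ρ⌉)
the sum telescopes: every ⌈nα+ρ⌉ with 0 < n < 254 appears once with + and once with −, leaving ⌈254α+ρ⌉ − ⌈0·α+ρ⌉
254α + ρ = (254·21 + 192) / 800 = 5526/800
ρ = 192/800
⌈5526/800⌉ = 7,  ⌈192/800⌉ = 1
#1s = 7 − 1 = 6

6


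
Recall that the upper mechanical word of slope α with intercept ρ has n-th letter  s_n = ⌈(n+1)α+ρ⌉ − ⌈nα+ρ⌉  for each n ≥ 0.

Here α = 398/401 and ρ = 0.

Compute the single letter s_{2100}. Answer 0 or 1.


1

(n+1)α + ρ = (2101·398) / 401 = 836198/401
nα + ρ     = (2100·398) / 401 = 835800/401
⌈836198/401⌉ = 2086,  ⌈835800/401⌉ = 2085
s_{2100} = 2086 − 2085 = 1


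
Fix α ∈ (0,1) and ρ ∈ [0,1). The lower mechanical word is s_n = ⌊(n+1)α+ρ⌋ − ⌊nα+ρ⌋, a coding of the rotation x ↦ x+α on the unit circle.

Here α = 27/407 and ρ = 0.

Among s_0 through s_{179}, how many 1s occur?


#1s = Σ_{n=0}^{179} s_n = Σ_{n=0}^{179} (⌊(n+1)α+ρ⌋ − ⌊nα+ρ⌋)
the sum telescopes: every ⌊nα+ρ⌋ with 0 < n < 180 appears once with + and once with −, leaving ⌊180α+ρ⌋ − ⌊0·α+ρ⌋
180α + ρ = (180·27) / 407 = 4860/407
ρ = 0/407
⌊4860/407⌋ = 11,  ⌊0/407⌋ = 0
#1s = 11 − 0 = 11

11


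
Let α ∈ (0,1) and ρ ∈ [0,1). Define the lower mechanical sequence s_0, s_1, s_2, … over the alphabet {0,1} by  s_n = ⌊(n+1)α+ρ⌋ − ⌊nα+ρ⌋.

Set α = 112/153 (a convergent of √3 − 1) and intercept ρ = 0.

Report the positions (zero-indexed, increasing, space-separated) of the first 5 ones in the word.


1 2 4 5 6

n=0: ⌊112/153⌋−⌊0/153⌋ = 0−0 = 0
n=1: ⌊224/153⌋−⌊112/153⌋ = 1−0 = 1  ← one
n=2: ⌊336/153⌋−⌊224/153⌋ = 2−1 = 1  ← one
n=3: ⌊448/153⌋−⌊336/153⌋ = 2−2 = 0
n=4: ⌊560/153⌋−⌊448/153⌋ = 3−2 = 1  ← one
n=5: ⌊672/153⌋−⌊560/153⌋ = 4−3 = 1  ← one
n=6: ⌊784/153⌋−⌊672/153⌋ = 5−4 = 1  ← one
positions of the first 5 ones: 1 2 4 5 6


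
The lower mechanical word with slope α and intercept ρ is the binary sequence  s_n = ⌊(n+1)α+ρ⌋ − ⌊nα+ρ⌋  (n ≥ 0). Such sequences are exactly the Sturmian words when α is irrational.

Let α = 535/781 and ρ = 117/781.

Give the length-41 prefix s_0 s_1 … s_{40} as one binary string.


n=0: ⌊(1·535+117)/781⌋ − ⌊(0·535+117)/781⌋ = ⌊652/781⌋ − ⌊117/781⌋ = 0 − 0 = 0
n=1: ⌊(2·535+117)/781⌋ − ⌊(1·535+117)/781⌋ = ⌊1187/781⌋ − ⌊652/781⌋ = 1 − 0 = 1
n=2: ⌊(3·535+117)/781⌋ − ⌊(2·535+117)/781⌋ = ⌊1722/781⌋ − ⌊1187/781⌋ = 2 − 1 = 1
n=3: ⌊(4·535+117)/781⌋ − ⌊(3·535+117)/781⌋ = ⌊2257/781⌋ − ⌊1722/781⌋ = 2 − 2 = 0
n=4: ⌊(5·535+117)/781⌋ − ⌊(4·535+117)/781⌋ = ⌊2792/781⌋ − ⌊2257/781⌋ = 3 − 2 = 1
n=5: ⌊(6·535+117)/781⌋ − ⌊(5·535+117)/781⌋ = ⌊3327/781⌋ − ⌊2792/781⌋ = 4 − 3 = 1
n=6: ⌊(7·535+117)/781⌋ − ⌊(6·535+117)/781⌋ = ⌊3862/781⌋ − ⌊3327/781⌋ = 4 − 4 = 0
n=7: ⌊(8·535+117)/781⌋ − ⌊(7·535+117)/781⌋ = ⌊4397/781⌋ − ⌊3862/781⌋ = 5 − 4 = 1
n=8: ⌊(9·535+117)/781⌋ − ⌊(8·535+117)/781⌋ = ⌊4932/781⌋ − ⌊4397/781⌋ = 6 − 5 = 1
n=9: ⌊(10·535+117)/781⌋ − ⌊(9·535+117)/781⌋ = ⌊5467/781⌋ − ⌊4932/781⌋ = 7 − 6 = 1
n=10: ⌊(11·535+117)/781⌋ − ⌊(10·535+117)/781⌋ = ⌊6002/781⌋ − ⌊5467/781⌋ = 7 − 7 = 0
n=11: ⌊(12·535+117)/781⌋ − ⌊(11·535+117)/781⌋ = ⌊6537/781⌋ − ⌊6002/781⌋ = 8 − 7 = 1
n=12: ⌊(13·535+117)/781⌋ − ⌊(12·535+117)/781⌋ = ⌊7072/781⌋ − ⌊6537/781⌋ = 9 − 8 = 1
n=13: ⌊(14·535+117)/781⌋ − ⌊(13·535+117)/781⌋ = ⌊7607/781⌋ − ⌊7072/781⌋ = 9 − 9 = 0
n=14: ⌊(15·535+117)/781⌋ − ⌊(14·535+117)/781⌋ = ⌊8142/781⌋ − ⌊7607/781⌋ = 10 − 9 = 1
n=15: ⌊(16·535+117)/781⌋ − ⌊(15·535+117)/781⌋ = ⌊8677/781⌋ − ⌊8142/781⌋ = 11 − 10 = 1
n=16: ⌊(17·535+117)/781⌋ − ⌊(16·535+117)/781⌋ = ⌊9212/781⌋ − ⌊8677/781⌋ = 11 − 11 = 0
n=17: ⌊(18·535+117)/781⌋ − ⌊(17·535+117)/781⌋ = ⌊9747/781⌋ − ⌊9212/781⌋ = 12 − 11 = 1
n=18: ⌊(19·535+117)/781⌋ − ⌊(18·535+117)/781⌋ = ⌊10282/781⌋ − ⌊9747/781⌋ = 13 − 12 = 1
n=19: ⌊(20·535+117)/781⌋ − ⌊(19·535+117)/781⌋ = ⌊10817/781⌋ − ⌊10282/781⌋ = 13 − 13 = 0
n=20: ⌊(21·535+117)/781⌋ − ⌊(20·535+117)/781⌋ = ⌊11352/781⌋ − ⌊10817/781⌋ = 14 − 13 = 1
n=21: ⌊(22·535+117)/781⌋ − ⌊(21·535+117)/781⌋ = ⌊11887/781⌋ − ⌊11352/781⌋ = 15 − 14 = 1
n=22: ⌊(23·535+117)/781⌋ − ⌊(22·535+117)/781⌋ = ⌊12422/781⌋ − ⌊11887/781⌋ = 15 − 15 = 0
n=23: ⌊(24·535+117)/781⌋ − ⌊(23·535+117)/781⌋ = ⌊12957/781⌋ − ⌊12422/781⌋ = 16 − 15 = 1
n=24: ⌊(25·535+117)/781⌋ − ⌊(24·535+117)/781⌋ = ⌊13492/781⌋ − ⌊12957/781⌋ = 17 − 16 = 1
n=25: ⌊(26·535+117)/781⌋ − ⌊(25·535+117)/781⌋ = ⌊14027/781⌋ − ⌊13492/781⌋ = 17 − 17 = 0
n=26: ⌊(27·535+117)/781⌋ − ⌊(26·535+117)/781⌋ = ⌊14562/781⌋ − ⌊14027/781⌋ = 18 − 17 = 1
n=27: ⌊(28·535+117)/781⌋ − ⌊(27·535+117)/781⌋ = ⌊15097/781⌋ − ⌊14562/781⌋ = 19 − 18 = 1
n=28: ⌊(29·535+117)/781⌋ − ⌊(28·535+117)/781⌋ = ⌊15632/781⌋ − ⌊15097/781⌋ = 20 − 19 = 1
n=29: ⌊(30·535+117)/781⌋ − ⌊(29·535+117)/781⌋ = ⌊16167/781⌋ − ⌊15632/781⌋ = 20 − 20 = 0
n=30: ⌊(31·535+117)/781⌋ − ⌊(30·535+117)/781⌋ = ⌊16702/781⌋ − ⌊16167/781⌋ = 21 − 20 = 1
n=31: ⌊(32·535+117)/781⌋ − ⌊(31·535+117)/781⌋ = ⌊17237/781⌋ − ⌊16702/781⌋ = 22 − 21 = 1
n=32: ⌊(33·535+117)/781⌋ − ⌊(32·535+117)/781⌋ = ⌊17772/781⌋ − ⌊17237/781⌋ = 22 − 22 = 0
n=33: ⌊(34·535+117)/781⌋ − ⌊(33·535+117)/781⌋ = ⌊18307/781⌋ − ⌊17772/781⌋ = 23 − 22 = 1
n=34: ⌊(35·535+117)/781⌋ − ⌊(34·535+117)/781⌋ = ⌊18842/781⌋ − ⌊18307/781⌋ = 24 − 23 = 1
n=35: ⌊(36·535+117)/781⌋ − ⌊(35·535+117)/781⌋ = ⌊19377/781⌋ − ⌊18842/781⌋ = 24 − 24 = 0
n=36: ⌊(37·535+117)/781⌋ − ⌊(36·535+117)/781⌋ = ⌊19912/781⌋ − ⌊19377/781⌋ = 25 − 24 = 1
n=37: ⌊(38·535+117)/781⌋ − ⌊(37·535+117)/781⌋ = ⌊20447/781⌋ − ⌊19912/781⌋ = 26 − 25 = 1
n=38: ⌊(39·535+117)/781⌋ − ⌊(38·535+117)/781⌋ = ⌊20982/781⌋ − ⌊20447/781⌋ = 26 − 26 = 0
n=39: ⌊(40·535+117)/781⌋ − ⌊(39·535+117)/781⌋ = ⌊21517/781⌋ − ⌊20982/781⌋ = 27 − 26 = 1
n=40: ⌊(41·535+117)/781⌋ − ⌊(40·535+117)/781⌋ = ⌊22052/781⌋ − ⌊21517/781⌋ = 28 − 27 = 1

01101101110110110110110110111011011011011


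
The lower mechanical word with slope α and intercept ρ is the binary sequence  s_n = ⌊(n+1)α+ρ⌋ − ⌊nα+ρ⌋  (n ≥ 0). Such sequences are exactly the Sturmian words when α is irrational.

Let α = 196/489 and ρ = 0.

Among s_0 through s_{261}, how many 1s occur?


#1s = Σ_{n=0}^{261} s_n = Σ_{n=0}^{261} (⌊(n+1)α+ρ⌋ − ⌊nα+ρ⌋)
the sum telescopes: every ⌊nα+ρ⌋ with 0 < n < 262 appears once with + and once with −, leaving ⌊262α+ρ⌋ − ⌊0·α+ρ⌋
262α + ρ = (262·196) / 489 = 51352/489
ρ = 0/489
⌊51352/489⌋ = 105,  ⌊0/489⌋ = 0
#1s = 105 − 0 = 105

105


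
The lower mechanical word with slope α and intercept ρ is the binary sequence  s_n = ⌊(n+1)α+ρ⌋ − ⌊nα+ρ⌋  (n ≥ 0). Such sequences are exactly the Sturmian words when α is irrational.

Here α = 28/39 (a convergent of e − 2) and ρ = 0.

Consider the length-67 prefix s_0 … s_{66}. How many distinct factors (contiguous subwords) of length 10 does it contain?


t_n = ⌊(n·28)/39⌋ for n = 0 … 67:
  n=0…9: ⌊0/39⌋=0 ⌊28/39⌋=0 ⌊56/39⌋=1 ⌊84/39⌋=2 ⌊112/39⌋=2 ⌊140/39⌋=3 ⌊168/39⌋=4 ⌊196/39⌋=5 ⌊224/39⌋=5 ⌊252/39⌋=6
  n=10…19: ⌊280/39⌋=7 ⌊308/39⌋=7 ⌊336/39⌋=8 ⌊364/39⌋=9 ⌊392/39⌋=10 ⌊420/39⌋=10 ⌊448/39⌋=11 ⌊476/39⌋=12 ⌊504/39⌋=12 ⌊532/39⌋=13
  n=20…29: ⌊560/39⌋=14 ⌊588/39⌋=15 ⌊616/39⌋=15 ⌊644/39⌋=16 ⌊672/39⌋=17 ⌊700/39⌋=17 ⌊728/39⌋=18 ⌊756/39⌋=19 ⌊784/39⌋=20 ⌊812/39⌋=20
  n=30…39: ⌊840/39⌋=21 ⌊868/39⌋=22 ⌊896/39⌋=22 ⌊924/39⌋=23 ⌊952/39⌋=24 ⌊980/39⌋=25 ⌊1008/39⌋=25 ⌊1036/39⌋=26 ⌊1064/39⌋=27 ⌊1092/39⌋=28
  n=40…49: ⌊1120/39⌋=28 ⌊1148/39⌋=29 ⌊1176/39⌋=30 ⌊1204/39⌋=30 ⌊1232/39⌋=31 ⌊1260/39⌋=32 ⌊1288/39⌋=33 ⌊1316/39⌋=33 ⌊1344/39⌋=34 ⌊1372/39⌋=35
  n=50…59: ⌊1400/39⌋=35 ⌊1428/39⌋=36 ⌊1456/39⌋=37 ⌊1484/39⌋=38 ⌊1512/39⌋=38 ⌊1540/39⌋=39 ⌊1568/39⌋=40 ⌊1596/39⌋=40 ⌊1624/39⌋=41 ⌊1652/39⌋=42
  n=60…67: ⌊1680/39⌋=43 ⌊1708/39⌋=43 ⌊1736/39⌋=44 ⌊1764/39⌋=45 ⌊1792/39⌋=45 ⌊1820/39⌋=46 ⌊1848/39⌋=47 ⌊1876/39⌋=48
s_n = t_(n+1) − t_n for n = 0 … 66 gives
prefix = 0110111011011101101110110111011011101110110111011011101101110110111
slide a length-10 window over [0..9] … [57..66] (58 windows); first occurrence of each distinct factor:
  [  0..  9] 0110111011
  [  1.. 10] 1101110110
  [  2.. 11] 1011101101
  [  3.. 12] 0111011011
  [  4.. 13] 1110110111
  [  5.. 14] 1101101110
  [  6.. 15] 1011011101
  [ 29.. 38] 1101110111
  [ 30.. 39] 1011101110
  [ 31.. 40] 0111011101
  [ 32.. 41] 1110111011
  (the other 47 windows repeat one of these)
distinct factors: {0110111011, 0111011011, 0111011101, 1011011101, 1011101101, 1011101110, 1101101110, 1101110110, 1101110111, 1110110111, 1110111011}
count = 11  (Sturmian bound for length 10 is 11)

11


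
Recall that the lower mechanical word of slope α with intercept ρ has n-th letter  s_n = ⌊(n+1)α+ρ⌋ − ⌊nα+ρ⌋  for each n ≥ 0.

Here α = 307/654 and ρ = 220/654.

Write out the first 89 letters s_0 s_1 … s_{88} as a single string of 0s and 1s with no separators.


n=0: ⌊(1·307+220)/654⌋ − ⌊(0·307+220)/654⌋ = ⌊527/654⌋ − ⌊220/654⌋ = 0 − 0 = 0
n=1: ⌊(2·307+220)/654⌋ − ⌊(1·307+220)/654⌋ = ⌊834/654⌋ − ⌊527/654⌋ = 1 − 0 = 1
n=2: ⌊(3·307+220)/654⌋ − ⌊(2·307+220)/654⌋ = ⌊1141/654⌋ − ⌊834/654⌋ = 1 − 1 = 0
n=3: ⌊(4·307+220)/654⌋ − ⌊(3·307+220)/654⌋ = ⌊1448/654⌋ − ⌊1141/654⌋ = 2 − 1 = 1
n=4: ⌊(5·307+220)/654⌋ − ⌊(4·307+220)/654⌋ = ⌊1755/654⌋ − ⌊1448/654⌋ = 2 − 2 = 0
n=5: ⌊(6·307+220)/654⌋ − ⌊(5·307+220)/654⌋ = ⌊2062/654⌋ − ⌊1755/654⌋ = 3 − 2 = 1
n=6: ⌊(7·307+220)/654⌋ − ⌊(6·307+220)/654⌋ = ⌊2369/654⌋ − ⌊2062/654⌋ = 3 − 3 = 0
n=7: ⌊(8·307+220)/654⌋ − ⌊(7·307+220)/654⌋ = ⌊2676/654⌋ − ⌊2369/654⌋ = 4 − 3 = 1
n=8: ⌊(9·307+220)/654⌋ − ⌊(8·307+220)/654⌋ = ⌊2983/654⌋ − ⌊2676/654⌋ = 4 − 4 = 0
n=9: ⌊(10·307+220)/654⌋ − ⌊(9·307+220)/654⌋ = ⌊3290/654⌋ − ⌊2983/654⌋ = 5 − 4 = 1
n=10: ⌊(11·307+220)/654⌋ − ⌊(10·307+220)/654⌋ = ⌊3597/654⌋ − ⌊3290/654⌋ = 5 − 5 = 0
n=11: ⌊(12·307+220)/654⌋ − ⌊(11·307+220)/654⌋ = ⌊3904/654⌋ − ⌊3597/654⌋ = 5 − 5 = 0
n=12: ⌊(13·307+220)/654⌋ − ⌊(12·307+220)/654⌋ = ⌊4211/654⌋ − ⌊3904/654⌋ = 6 − 5 = 1
n=13: ⌊(14·307+220)/654⌋ − ⌊(13·307+220)/654⌋ = ⌊4518/654⌋ − ⌊4211/654⌋ = 6 − 6 = 0
n=14: ⌊(15·307+220)/654⌋ − ⌊(14·307+220)/654⌋ = ⌊4825/654⌋ − ⌊4518/654⌋ = 7 − 6 = 1
n=15: ⌊(16·307+220)/654⌋ − ⌊(15·307+220)/654⌋ = ⌊5132/654⌋ − ⌊4825/654⌋ = 7 − 7 = 0
n=16: ⌊(17·307+220)/654⌋ − ⌊(16·307+220)/654⌋ = ⌊5439/654⌋ − ⌊5132/654⌋ = 8 − 7 = 1
n=17: ⌊(18·307+220)/654⌋ − ⌊(17·307+220)/654⌋ = ⌊5746/654⌋ − ⌊5439/654⌋ = 8 − 8 = 0
n=18: ⌊(19·307+220)/654⌋ − ⌊(18·307+220)/654⌋ = ⌊6053/654⌋ − ⌊5746/654⌋ = 9 − 8 = 1
n=19: ⌊(20·307+220)/654⌋ − ⌊(19·307+220)/654⌋ = ⌊6360/654⌋ − ⌊6053/654⌋ = 9 − 9 = 0
n=20: ⌊(21·307+220)/654⌋ − ⌊(20·307+220)/654⌋ = ⌊6667/654⌋ − ⌊6360/654⌋ = 10 − 9 = 1
n=21: ⌊(22·307+220)/654⌋ − ⌊(21·307+220)/654⌋ = ⌊6974/654⌋ − ⌊6667/654⌋ = 10 − 10 = 0
n=22: ⌊(23·307+220)/654⌋ − ⌊(22·307+220)/654⌋ = ⌊7281/654⌋ − ⌊6974/654⌋ = 11 − 10 = 1
n=23: ⌊(24·307+220)/654⌋ − ⌊(23·307+220)/654⌋ = ⌊7588/654⌋ − ⌊7281/654⌋ = 11 − 11 = 0
n=24: ⌊(25·307+220)/654⌋ − ⌊(24·307+220)/654⌋ = ⌊7895/654⌋ − ⌊7588/654⌋ = 12 − 11 = 1
n=25: ⌊(26·307+220)/654⌋ − ⌊(25·307+220)/654⌋ = ⌊8202/654⌋ − ⌊7895/654⌋ = 12 − 12 = 0
n=26: ⌊(27·307+220)/654⌋ − ⌊(26·307+220)/654⌋ = ⌊8509/654⌋ − ⌊8202/654⌋ = 13 − 12 = 1
n=27: ⌊(28·307+220)/654⌋ − ⌊(27·307+220)/654⌋ = ⌊8816/654⌋ − ⌊8509/654⌋ = 13 − 13 = 0
n=28: ⌊(29·307+220)/654⌋ − ⌊(28·307+220)/654⌋ = ⌊9123/654⌋ − ⌊8816/654⌋ = 13 − 13 = 0
n=29: ⌊(30·307+220)/654⌋ − ⌊(29·307+220)/654⌋ = ⌊9430/654⌋ − ⌊9123/654⌋ = 14 − 13 = 1
n=30: ⌊(31·307+220)/654⌋ − ⌊(30·307+220)/654⌋ = ⌊9737/654⌋ − ⌊9430/654⌋ = 14 − 14 = 0
n=31: ⌊(32·307+220)/654⌋ − ⌊(31·307+220)/654⌋ = ⌊10044/654⌋ − ⌊9737/654⌋ = 15 − 14 = 1
n=32: ⌊(33·307+220)/654⌋ − ⌊(32·307+220)/654⌋ = ⌊10351/654⌋ − ⌊10044/654⌋ = 15 − 15 = 0
n=33: ⌊(34·307+220)/654⌋ − ⌊(33·307+220)/654⌋ = ⌊10658/654⌋ − ⌊10351/654⌋ = 16 − 15 = 1
n=34: ⌊(35·307+220)/654⌋ − ⌊(34·307+220)/654⌋ = ⌊10965/654⌋ − ⌊10658/654⌋ = 16 − 16 = 0
n=35: ⌊(36·307+220)/654⌋ − ⌊(35·307+220)/654⌋ = ⌊11272/654⌋ − ⌊10965/654⌋ = 17 − 16 = 1
n=36: ⌊(37·307+220)/654⌋ − ⌊(36·307+220)/654⌋ = ⌊11579/654⌋ − ⌊11272/654⌋ = 17 − 17 = 0
n=37: ⌊(38·307+220)/654⌋ − ⌊(37·307+220)/654⌋ = ⌊11886/654⌋ − ⌊11579/654⌋ = 18 − 17 = 1
n=38: ⌊(39·307+220)/654⌋ − ⌊(38·307+220)/654⌋ = ⌊12193/654⌋ − ⌊11886/654⌋ = 18 − 18 = 0
n=39: ⌊(40·307+220)/654⌋ − ⌊(39·307+220)/654⌋ = ⌊12500/654⌋ − ⌊12193/654⌋ = 19 − 18 = 1
n=40: ⌊(41·307+220)/654⌋ − ⌊(40·307+220)/654⌋ = ⌊12807/654⌋ − ⌊12500/654⌋ = 19 − 19 = 0
n=41: ⌊(42·307+220)/654⌋ − ⌊(41·307+220)/654⌋ = ⌊13114/654⌋ − ⌊12807/654⌋ = 20 − 19 = 1
n=42: ⌊(43·307+220)/654⌋ − ⌊(42·307+220)/654⌋ = ⌊13421/654⌋ − ⌊13114/654⌋ = 20 − 20 = 0
n=43: ⌊(44·307+220)/654⌋ − ⌊(43·307+220)/654⌋ = ⌊13728/654⌋ − ⌊13421/654⌋ = 20 − 20 = 0
n=44: ⌊(45·307+220)/654⌋ − ⌊(44·307+220)/654⌋ = ⌊14035/654⌋ − ⌊13728/654⌋ = 21 − 20 = 1
n=45: ⌊(46·307+220)/654⌋ − ⌊(45·307+220)/654⌋ = ⌊14342/654⌋ − ⌊14035/654⌋ = 21 − 21 = 0
n=46: ⌊(47·307+220)/654⌋ − ⌊(46·307+220)/654⌋ = ⌊14649/654⌋ − ⌊14342/654⌋ = 22 − 21 = 1
n=47: ⌊(48·307+220)/654⌋ − ⌊(47·307+220)/654⌋ = ⌊14956/654⌋ − ⌊14649/654⌋ = 22 − 22 = 0
n=48: ⌊(49·307+220)/654⌋ − ⌊(48·307+220)/654⌋ = ⌊15263/654⌋ − ⌊14956/654⌋ = 23 − 22 = 1
n=49: ⌊(50·307+220)/654⌋ − ⌊(49·307+220)/654⌋ = ⌊15570/654⌋ − ⌊15263/654⌋ = 23 − 23 = 0
n=50: ⌊(51·307+220)/654⌋ − ⌊(50·307+220)/654⌋ = ⌊15877/654⌋ − ⌊15570/654⌋ = 24 − 23 = 1
n=51: ⌊(52·307+220)/654⌋ − ⌊(51·307+220)/654⌋ = ⌊16184/654⌋ − ⌊15877/654⌋ = 24 − 24 = 0
n=52: ⌊(53·307+220)/654⌋ − ⌊(52·307+220)/654⌋ = ⌊16491/654⌋ − ⌊16184/654⌋ = 25 − 24 = 1
n=53: ⌊(54·307+220)/654⌋ − ⌊(53·307+220)/654⌋ = ⌊16798/654⌋ − ⌊16491/654⌋ = 25 − 25 = 0
n=54: ⌊(55·307+220)/654⌋ − ⌊(54·307+220)/654⌋ = ⌊17105/654⌋ − ⌊16798/654⌋ = 26 − 25 = 1
n=55: ⌊(56·307+220)/654⌋ − ⌊(55·307+220)/654⌋ = ⌊17412/654⌋ − ⌊17105/654⌋ = 26 − 26 = 0
n=56: ⌊(57·307+220)/654⌋ − ⌊(56·307+220)/654⌋ = ⌊17719/654⌋ − ⌊17412/654⌋ = 27 − 26 = 1
n=57: ⌊(58·307+220)/654⌋ − ⌊(57·307+220)/654⌋ = ⌊18026/654⌋ − ⌊17719/654⌋ = 27 − 27 = 0
n=58: ⌊(59·307+220)/654⌋ − ⌊(58·307+220)/654⌋ = ⌊18333/654⌋ − ⌊18026/654⌋ = 28 − 27 = 1
n=59: ⌊(60·307+220)/654⌋ − ⌊(59·307+220)/654⌋ = ⌊18640/654⌋ − ⌊18333/654⌋ = 28 − 28 = 0
n=60: ⌊(61·307+220)/654⌋ − ⌊(60·307+220)/654⌋ = ⌊18947/654⌋ − ⌊18640/654⌋ = 28 − 28 = 0
n=61: ⌊(62·307+220)/654⌋ − ⌊(61·307+220)/654⌋ = ⌊19254/654⌋ − ⌊18947/654⌋ = 29 − 28 = 1
n=62: ⌊(63·307+220)/654⌋ − ⌊(62·307+220)/654⌋ = ⌊19561/654⌋ − ⌊19254/654⌋ = 29 − 29 = 0
n=63: ⌊(64·307+220)/654⌋ − ⌊(63·307+220)/654⌋ = ⌊19868/654⌋ − ⌊19561/654⌋ = 30 − 29 = 1
n=64: ⌊(65·307+220)/654⌋ − ⌊(64·307+220)/654⌋ = ⌊20175/654⌋ − ⌊19868/654⌋ = 30 − 30 = 0
n=65: ⌊(66·307+220)/654⌋ − ⌊(65·307+220)/654⌋ = ⌊20482/654⌋ − ⌊20175/654⌋ = 31 − 30 = 1
n=66: ⌊(67·307+220)/654⌋ − ⌊(66·307+220)/654⌋ = ⌊20789/654⌋ − ⌊20482/654⌋ = 31 − 31 = 0
n=67: ⌊(68·307+220)/654⌋ − ⌊(67·307+220)/654⌋ = ⌊21096/654⌋ − ⌊20789/654⌋ = 32 − 31 = 1
n=68: ⌊(69·307+220)/654⌋ − ⌊(68·307+220)/654⌋ = ⌊21403/654⌋ − ⌊21096/654⌋ = 32 − 32 = 0
n=69: ⌊(70·307+220)/654⌋ − ⌊(69·307+220)/654⌋ = ⌊21710/654⌋ − ⌊21403/654⌋ = 33 − 32 = 1
n=70: ⌊(71·307+220)/654⌋ − ⌊(70·307+220)/654⌋ = ⌊22017/654⌋ − ⌊21710/654⌋ = 33 − 33 = 0
n=71: ⌊(72·307+220)/654⌋ − ⌊(71·307+220)/654⌋ = ⌊22324/654⌋ − ⌊22017/654⌋ = 34 − 33 = 1
n=72: ⌊(73·307+220)/654⌋ − ⌊(72·307+220)/654⌋ = ⌊22631/654⌋ − ⌊22324/654⌋ = 34 − 34 = 0
n=73: ⌊(74·307+220)/654⌋ − ⌊(73·307+220)/654⌋ = ⌊22938/654⌋ − ⌊22631/654⌋ = 35 − 34 = 1
n=74: ⌊(75·307+220)/654⌋ − ⌊(74·307+220)/654⌋ = ⌊23245/654⌋ − ⌊22938/654⌋ = 35 − 35 = 0
n=75: ⌊(76·307+220)/654⌋ − ⌊(75·307+220)/654⌋ = ⌊23552/654⌋ − ⌊23245/654⌋ = 36 − 35 = 1
n=76: ⌊(77·307+220)/654⌋ − ⌊(76·307+220)/654⌋ = ⌊23859/654⌋ − ⌊23552/654⌋ = 36 − 36 = 0
n=77: ⌊(78·307+220)/654⌋ − ⌊(77·307+220)/654⌋ = ⌊24166/654⌋ − ⌊23859/654⌋ = 36 − 36 = 0
n=78: ⌊(79·307+220)/654⌋ − ⌊(78·307+220)/654⌋ = ⌊24473/654⌋ − ⌊24166/654⌋ = 37 − 36 = 1
n=79: ⌊(80·307+220)/654⌋ − ⌊(79·307+220)/654⌋ = ⌊24780/654⌋ − ⌊24473/654⌋ = 37 − 37 = 0
n=80: ⌊(81·307+220)/654⌋ − ⌊(80·307+220)/654⌋ = ⌊25087/654⌋ − ⌊24780/654⌋ = 38 − 37 = 1
n=81: ⌊(82·307+220)/654⌋ − ⌊(81·307+220)/654⌋ = ⌊25394/654⌋ − ⌊25087/654⌋ = 38 − 38 = 0
n=82: ⌊(83·307+220)/654⌋ − ⌊(82·307+220)/654⌋ = ⌊25701/654⌋ − ⌊25394/654⌋ = 39 − 38 = 1
n=83: ⌊(84·307+220)/654⌋ − ⌊(83·307+220)/654⌋ = ⌊26008/654⌋ − ⌊25701/654⌋ = 39 − 39 = 0
n=84: ⌊(85·307+220)/654⌋ − ⌊(84·307+220)/654⌋ = ⌊26315/654⌋ − ⌊26008/654⌋ = 40 − 39 = 1
n=85: ⌊(86·307+220)/654⌋ − ⌊(85·307+220)/654⌋ = ⌊26622/654⌋ − ⌊26315/654⌋ = 40 − 40 = 0
n=86: ⌊(87·307+220)/654⌋ − ⌊(86·307+220)/654⌋ = ⌊26929/654⌋ − ⌊26622/654⌋ = 41 − 40 = 1
n=87: ⌊(88·307+220)/654⌋ − ⌊(87·307+220)/654⌋ = ⌊27236/654⌋ − ⌊26929/654⌋ = 41 − 41 = 0
n=88: ⌊(89·307+220)/654⌋ − ⌊(88·307+220)/654⌋ = ⌊27543/654⌋ − ⌊27236/654⌋ = 42 − 41 = 1

01010101010010101010101010100101010101010100101010101010101001010101010101010010101010101


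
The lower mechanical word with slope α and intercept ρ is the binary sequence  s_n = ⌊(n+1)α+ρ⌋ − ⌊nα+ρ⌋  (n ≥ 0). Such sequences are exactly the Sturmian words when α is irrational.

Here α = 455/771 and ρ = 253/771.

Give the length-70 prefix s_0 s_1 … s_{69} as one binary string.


0110101101011010101101011010110101011010110101101011010101101011010110

n=0: ⌊(1·455+253)/771⌋ − ⌊(0·455+253)/771⌋ = ⌊708/771⌋ − ⌊253/771⌋ = 0 − 0 = 0
n=1: ⌊(2·455+253)/771⌋ − ⌊(1·455+253)/771⌋ = ⌊1163/771⌋ − ⌊708/771⌋ = 1 − 0 = 1
n=2: ⌊(3·455+253)/771⌋ − ⌊(2·455+253)/771⌋ = ⌊1618/771⌋ − ⌊1163/771⌋ = 2 − 1 = 1
n=3: ⌊(4·455+253)/771⌋ − ⌊(3·455+253)/771⌋ = ⌊2073/771⌋ − ⌊1618/771⌋ = 2 − 2 = 0
n=4: ⌊(5·455+253)/771⌋ − ⌊(4·455+253)/771⌋ = ⌊2528/771⌋ − ⌊2073/771⌋ = 3 − 2 = 1
n=5: ⌊(6·455+253)/771⌋ − ⌊(5·455+253)/771⌋ = ⌊2983/771⌋ − ⌊2528/771⌋ = 3 − 3 = 0
n=6: ⌊(7·455+253)/771⌋ − ⌊(6·455+253)/771⌋ = ⌊3438/771⌋ − ⌊2983/771⌋ = 4 − 3 = 1
n=7: ⌊(8·455+253)/771⌋ − ⌊(7·455+253)/771⌋ = ⌊3893/771⌋ − ⌊3438/771⌋ = 5 − 4 = 1
n=8: ⌊(9·455+253)/771⌋ − ⌊(8·455+253)/771⌋ = ⌊4348/771⌋ − ⌊3893/771⌋ = 5 − 5 = 0
n=9: ⌊(10·455+253)/771⌋ − ⌊(9·455+253)/771⌋ = ⌊4803/771⌋ − ⌊4348/771⌋ = 6 − 5 = 1
n=10: ⌊(11·455+253)/771⌋ − ⌊(10·455+253)/771⌋ = ⌊5258/771⌋ − ⌊4803/771⌋ = 6 − 6 = 0
n=11: ⌊(12·455+253)/771⌋ − ⌊(11·455+253)/771⌋ = ⌊5713/771⌋ − ⌊5258/771⌋ = 7 − 6 = 1
n=12: ⌊(13·455+253)/771⌋ − ⌊(12·455+253)/771⌋ = ⌊6168/771⌋ − ⌊5713/771⌋ = 8 − 7 = 1
n=13: ⌊(14·455+253)/771⌋ − ⌊(13·455+253)/771⌋ = ⌊6623/771⌋ − ⌊6168/771⌋ = 8 − 8 = 0
n=14: ⌊(15·455+253)/771⌋ − ⌊(14·455+253)/771⌋ = ⌊7078/771⌋ − ⌊6623/771⌋ = 9 − 8 = 1
n=15: ⌊(16·455+253)/771⌋ − ⌊(15·455+253)/771⌋ = ⌊7533/771⌋ − ⌊7078/771⌋ = 9 − 9 = 0
n=16: ⌊(17·455+253)/771⌋ − ⌊(16·455+253)/771⌋ = ⌊7988/771⌋ − ⌊7533/771⌋ = 10 − 9 = 1
n=17: ⌊(18·455+253)/771⌋ − ⌊(17·455+253)/771⌋ = ⌊8443/771⌋ − ⌊7988/771⌋ = 10 − 10 = 0
n=18: ⌊(19·455+253)/771⌋ − ⌊(18·455+253)/771⌋ = ⌊8898/771⌋ − ⌊8443/771⌋ = 11 − 10 = 1
n=19: ⌊(20·455+253)/771⌋ − ⌊(19·455+253)/771⌋ = ⌊9353/771⌋ − ⌊8898/771⌋ = 12 − 11 = 1
n=20: ⌊(21·455+253)/771⌋ − ⌊(20·455+253)/771⌋ = ⌊9808/771⌋ − ⌊9353/771⌋ = 12 − 12 = 0
n=21: ⌊(22·455+253)/771⌋ − ⌊(21·455+253)/771⌋ = ⌊10263/771⌋ − ⌊9808/771⌋ = 13 − 12 = 1
n=22: ⌊(23·455+253)/771⌋ − ⌊(22·455+253)/771⌋ = ⌊10718/771⌋ − ⌊10263/771⌋ = 13 − 13 = 0
n=23: ⌊(24·455+253)/771⌋ − ⌊(23·455+253)/771⌋ = ⌊11173/771⌋ − ⌊10718/771⌋ = 14 − 13 = 1
n=24: ⌊(25·455+253)/771⌋ − ⌊(24·455+253)/771⌋ = ⌊11628/771⌋ − ⌊11173/771⌋ = 15 − 14 = 1
n=25: ⌊(26·455+253)/771⌋ − ⌊(25·455+253)/771⌋ = ⌊12083/771⌋ − ⌊11628/771⌋ = 15 − 15 = 0
n=26: ⌊(27·455+253)/771⌋ − ⌊(26·455+253)/771⌋ = ⌊12538/771⌋ − ⌊12083/771⌋ = 16 − 15 = 1
n=27: ⌊(28·455+253)/771⌋ − ⌊(27·455+253)/771⌋ = ⌊12993/771⌋ − ⌊12538/771⌋ = 16 − 16 = 0
n=28: ⌊(29·455+253)/771⌋ − ⌊(28·455+253)/771⌋ = ⌊13448/771⌋ − ⌊12993/771⌋ = 17 − 16 = 1
n=29: ⌊(30·455+253)/771⌋ − ⌊(29·455+253)/771⌋ = ⌊13903/771⌋ − ⌊13448/771⌋ = 18 − 17 = 1
n=30: ⌊(31·455+253)/771⌋ − ⌊(30·455+253)/771⌋ = ⌊14358/771⌋ − ⌊13903/771⌋ = 18 − 18 = 0
n=31: ⌊(32·455+253)/771⌋ − ⌊(31·455+253)/771⌋ = ⌊14813/771⌋ − ⌊14358/771⌋ = 19 − 18 = 1
n=32: ⌊(33·455+253)/771⌋ − ⌊(32·455+253)/771⌋ = ⌊15268/771⌋ − ⌊14813/771⌋ = 19 − 19 = 0
n=33: ⌊(34·455+253)/771⌋ − ⌊(33·455+253)/771⌋ = ⌊15723/771⌋ − ⌊15268/771⌋ = 20 − 19 = 1
n=34: ⌊(35·455+253)/771⌋ − ⌊(34·455+253)/771⌋ = ⌊16178/771⌋ − ⌊15723/771⌋ = 20 − 20 = 0
n=35: ⌊(36·455+253)/771⌋ − ⌊(35·455+253)/771⌋ = ⌊16633/771⌋ − ⌊16178/771⌋ = 21 − 20 = 1
n=36: ⌊(37·455+253)/771⌋ − ⌊(36·455+253)/771⌋ = ⌊17088/771⌋ − ⌊16633/771⌋ = 22 − 21 = 1
n=37: ⌊(38·455+253)/771⌋ − ⌊(37·455+253)/771⌋ = ⌊17543/771⌋ − ⌊17088/771⌋ = 22 − 22 = 0
n=38: ⌊(39·455+253)/771⌋ − ⌊(38·455+253)/771⌋ = ⌊17998/771⌋ − ⌊17543/771⌋ = 23 − 22 = 1
n=39: ⌊(40·455+253)/771⌋ − ⌊(39·455+253)/771⌋ = ⌊18453/771⌋ − ⌊17998/771⌋ = 23 − 23 = 0
n=40: ⌊(41·455+253)/771⌋ − ⌊(40·455+253)/771⌋ = ⌊18908/771⌋ − ⌊18453/771⌋ = 24 − 23 = 1
n=41: ⌊(42·455+253)/771⌋ − ⌊(41·455+253)/771⌋ = ⌊19363/771⌋ − ⌊18908/771⌋ = 25 − 24 = 1
n=42: ⌊(43·455+253)/771⌋ − ⌊(42·455+253)/771⌋ = ⌊19818/771⌋ − ⌊19363/771⌋ = 25 − 25 = 0
n=43: ⌊(44·455+253)/771⌋ − ⌊(43·455+253)/771⌋ = ⌊20273/771⌋ − ⌊19818/771⌋ = 26 − 25 = 1
n=44: ⌊(45·455+253)/771⌋ − ⌊(44·455+253)/771⌋ = ⌊20728/771⌋ − ⌊20273/771⌋ = 26 − 26 = 0
n=45: ⌊(46·455+253)/771⌋ − ⌊(45·455+253)/771⌋ = ⌊21183/771⌋ − ⌊20728/771⌋ = 27 − 26 = 1
n=46: ⌊(47·455+253)/771⌋ − ⌊(46·455+253)/771⌋ = ⌊21638/771⌋ − ⌊21183/771⌋ = 28 − 27 = 1
n=47: ⌊(48·455+253)/771⌋ − ⌊(47·455+253)/771⌋ = ⌊22093/771⌋ − ⌊21638/771⌋ = 28 − 28 = 0
n=48: ⌊(49·455+253)/771⌋ − ⌊(48·455+253)/771⌋ = ⌊22548/771⌋ − ⌊22093/771⌋ = 29 − 28 = 1
n=49: ⌊(50·455+253)/771⌋ − ⌊(49·455+253)/771⌋ = ⌊23003/771⌋ − ⌊22548/771⌋ = 29 − 29 = 0
n=50: ⌊(51·455+253)/771⌋ − ⌊(50·455+253)/771⌋ = ⌊23458/771⌋ − ⌊23003/771⌋ = 30 − 29 = 1
n=51: ⌊(52·455+253)/771⌋ − ⌊(51·455+253)/771⌋ = ⌊23913/771⌋ − ⌊23458/771⌋ = 31 − 30 = 1
n=52: ⌊(53·455+253)/771⌋ − ⌊(52·455+253)/771⌋ = ⌊24368/771⌋ − ⌊23913/771⌋ = 31 − 31 = 0
n=53: ⌊(54·455+253)/771⌋ − ⌊(53·455+253)/771⌋ = ⌊24823/771⌋ − ⌊24368/771⌋ = 32 − 31 = 1
n=54: ⌊(55·455+253)/771⌋ − ⌊(54·455+253)/771⌋ = ⌊25278/771⌋ − ⌊24823/771⌋ = 32 − 32 = 0
n=55: ⌊(56·455+253)/771⌋ − ⌊(55·455+253)/771⌋ = ⌊25733/771⌋ − ⌊25278/771⌋ = 33 − 32 = 1
n=56: ⌊(57·455+253)/771⌋ − ⌊(56·455+253)/771⌋ = ⌊26188/771⌋ − ⌊25733/771⌋ = 33 − 33 = 0
n=57: ⌊(58·455+253)/771⌋ − ⌊(57·455+253)/771⌋ = ⌊26643/771⌋ − ⌊26188/771⌋ = 34 − 33 = 1
n=58: ⌊(59·455+253)/771⌋ − ⌊(58·455+253)/771⌋ = ⌊27098/771⌋ − ⌊26643/771⌋ = 35 − 34 = 1
n=59: ⌊(60·455+253)/771⌋ − ⌊(59·455+253)/771⌋ = ⌊27553/771⌋ − ⌊27098/771⌋ = 35 − 35 = 0
n=60: ⌊(61·455+253)/771⌋ − ⌊(60·455+253)/771⌋ = ⌊28008/771⌋ − ⌊27553/771⌋ = 36 − 35 = 1
n=61: ⌊(62·455+253)/771⌋ − ⌊(61·455+253)/771⌋ = ⌊28463/771⌋ − ⌊28008/771⌋ = 36 − 36 = 0
n=62: ⌊(63·455+253)/771⌋ − ⌊(62·455+253)/771⌋ = ⌊28918/771⌋ − ⌊28463/771⌋ = 37 − 36 = 1
n=63: ⌊(64·455+253)/771⌋ − ⌊(63·455+253)/771⌋ = ⌊29373/771⌋ − ⌊28918/771⌋ = 38 − 37 = 1
n=64: ⌊(65·455+253)/771⌋ − ⌊(64·455+253)/771⌋ = ⌊29828/771⌋ − ⌊29373/771⌋ = 38 − 38 = 0
n=65: ⌊(66·455+253)/771⌋ − ⌊(65·455+253)/771⌋ = ⌊30283/771⌋ − ⌊29828/771⌋ = 39 − 38 = 1
n=66: ⌊(67·455+253)/771⌋ − ⌊(66·455+253)/771⌋ = ⌊30738/771⌋ − ⌊30283/771⌋ = 39 − 39 = 0
n=67: ⌊(68·455+253)/771⌋ − ⌊(67·455+253)/771⌋ = ⌊31193/771⌋ − ⌊30738/771⌋ = 40 − 39 = 1
n=68: ⌊(69·455+253)/771⌋ − ⌊(68·455+253)/771⌋ = ⌊31648/771⌋ − ⌊31193/771⌋ = 41 − 40 = 1
n=69: ⌊(70·455+253)/771⌋ − ⌊(69·455+253)/771⌋ = ⌊32103/771⌋ − ⌊31648/771⌋ = 41 − 41 = 0


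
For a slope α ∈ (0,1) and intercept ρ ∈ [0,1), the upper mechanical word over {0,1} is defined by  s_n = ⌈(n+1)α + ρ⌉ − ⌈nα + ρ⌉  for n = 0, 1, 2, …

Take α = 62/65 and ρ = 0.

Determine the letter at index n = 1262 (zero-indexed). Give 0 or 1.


(n+1)α + ρ = (1263·62) / 65 = 78306/65
nα + ρ     = (1262·62) / 65 = 78244/65
⌈78306/65⌉ = 1205,  ⌈78244/65⌉ = 1204
s_{1262} = 1205 − 1204 = 1

1


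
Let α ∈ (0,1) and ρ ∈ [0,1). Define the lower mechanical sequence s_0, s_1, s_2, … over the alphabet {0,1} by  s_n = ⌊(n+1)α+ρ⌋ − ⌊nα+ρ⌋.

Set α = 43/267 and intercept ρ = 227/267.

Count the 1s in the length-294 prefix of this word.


48

#1s = Σ_{n=0}^{293} s_n = Σ_{n=0}^{293} (⌊(n+1)α+ρ⌋ − ⌊nα+ρ⌋)
the sum telescopes: every ⌊nα+ρ⌋ with 0 < n < 294 appears once with + and once with −, leaving ⌊294α+ρ⌋ − ⌊0·α+ρ⌋
294α + ρ = (294·43 + 227) / 267 = 12869/267
ρ = 227/267
⌊12869/267⌋ = 48,  ⌊227/267⌋ = 0
#1s = 48 − 0 = 48


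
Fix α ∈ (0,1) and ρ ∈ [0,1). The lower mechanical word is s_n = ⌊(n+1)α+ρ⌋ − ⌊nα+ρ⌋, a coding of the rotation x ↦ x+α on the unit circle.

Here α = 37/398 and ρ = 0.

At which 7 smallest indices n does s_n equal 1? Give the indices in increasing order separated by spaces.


10 21 32 43 53 64 75

n=0: ⌊37/398⌋−⌊0/398⌋ = 0−0 = 0
n=1: ⌊74/398⌋−⌊37/398⌋ = 0−0 = 0
  …
n=10: ⌊407/398⌋−⌊370/398⌋ = 1−0 = 1  ← one
n=11: ⌊444/398⌋−⌊407/398⌋ = 1−1 = 0
n=12: ⌊481/398⌋−⌊444/398⌋ = 1−1 = 0
  …
n=21: ⌊814/398⌋−⌊777/398⌋ = 2−1 = 1  ← one
n=22: ⌊851/398⌋−⌊814/398⌋ = 2−2 = 0
n=23: ⌊888/398⌋−⌊851/398⌋ = 2−2 = 0
  …
n=32: ⌊1221/398⌋−⌊1184/398⌋ = 3−2 = 1  ← one
n=33: ⌊1258/398⌋−⌊1221/398⌋ = 3−3 = 0
n=34: ⌊1295/398⌋−⌊1258/398⌋ = 3−3 = 0
  …
n=43: ⌊1628/398⌋−⌊1591/398⌋ = 4−3 = 1  ← one
n=44: ⌊1665/398⌋−⌊1628/398⌋ = 4−4 = 0
n=45: ⌊1702/398⌋−⌊1665/398⌋ = 4−4 = 0
  …
n=53: ⌊1998/398⌋−⌊1961/398⌋ = 5−4 = 1  ← one
n=54: ⌊2035/398⌋−⌊1998/398⌋ = 5−5 = 0
n=55: ⌊2072/398⌋−⌊2035/398⌋ = 5−5 = 0
  …
n=64: ⌊2405/398⌋−⌊2368/398⌋ = 6−5 = 1  ← one
n=65: ⌊2442/398⌋−⌊2405/398⌋ = 6−6 = 0
n=66: ⌊2479/398⌋−⌊2442/398⌋ = 6−6 = 0
  …
n=75: ⌊2812/398⌋−⌊2775/398⌋ = 7−6 = 1  ← one
positions of the first 7 ones: 10 21 32 43 53 64 75


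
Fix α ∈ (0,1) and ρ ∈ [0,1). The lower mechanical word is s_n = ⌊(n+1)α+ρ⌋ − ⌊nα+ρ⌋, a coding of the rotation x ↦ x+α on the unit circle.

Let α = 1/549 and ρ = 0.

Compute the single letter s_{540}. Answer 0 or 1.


(n+1)α + ρ = (541·1) / 549 = 541/549
nα + ρ     = (540·1) / 549 = 540/549
⌊541/549⌋ = 0,  ⌊540/549⌋ = 0
s_{540} = 0 − 0 = 0

0


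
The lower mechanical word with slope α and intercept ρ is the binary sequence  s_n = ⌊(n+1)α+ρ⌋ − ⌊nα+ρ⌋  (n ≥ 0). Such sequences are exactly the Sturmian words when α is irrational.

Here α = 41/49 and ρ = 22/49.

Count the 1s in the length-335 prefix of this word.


280

#1s = Σ_{n=0}^{334} s_n = Σ_{n=0}^{334} (⌊(n+1)α+ρ⌋ − ⌊nα+ρ⌋)
the sum telescopes: every ⌊nα+ρ⌋ with 0 < n < 335 appears once with + and once with −, leaving ⌊335α+ρ⌋ − ⌊0·α+ρ⌋
335α + ρ = (335·41 + 22) / 49 = 13757/49
ρ = 22/49
⌊13757/49⌋ = 280,  ⌊22/49⌋ = 0
#1s = 280 − 0 = 280
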